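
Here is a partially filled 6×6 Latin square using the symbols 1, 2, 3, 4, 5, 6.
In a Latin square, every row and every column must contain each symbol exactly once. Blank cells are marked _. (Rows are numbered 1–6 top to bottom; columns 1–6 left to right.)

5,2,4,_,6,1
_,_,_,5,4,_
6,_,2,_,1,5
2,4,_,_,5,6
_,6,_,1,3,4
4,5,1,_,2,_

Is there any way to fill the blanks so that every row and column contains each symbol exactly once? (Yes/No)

No

Row 5, column 1: row 5 together with column 1 already contain {1, 2, 3, 4, 5, 6} — every symbol — so nothing can go there. The grid has no valid completion.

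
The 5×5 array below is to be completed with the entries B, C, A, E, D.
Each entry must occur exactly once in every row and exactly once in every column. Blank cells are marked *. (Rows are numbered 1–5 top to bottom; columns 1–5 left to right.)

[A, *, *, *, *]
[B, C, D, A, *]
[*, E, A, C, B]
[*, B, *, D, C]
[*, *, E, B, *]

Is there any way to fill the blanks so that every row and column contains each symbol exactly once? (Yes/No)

No

Row 4, column 3: row 4 together with column 3 already contain {B, C, A, E, D} — every symbol — so nothing can go there. The grid has no valid completion.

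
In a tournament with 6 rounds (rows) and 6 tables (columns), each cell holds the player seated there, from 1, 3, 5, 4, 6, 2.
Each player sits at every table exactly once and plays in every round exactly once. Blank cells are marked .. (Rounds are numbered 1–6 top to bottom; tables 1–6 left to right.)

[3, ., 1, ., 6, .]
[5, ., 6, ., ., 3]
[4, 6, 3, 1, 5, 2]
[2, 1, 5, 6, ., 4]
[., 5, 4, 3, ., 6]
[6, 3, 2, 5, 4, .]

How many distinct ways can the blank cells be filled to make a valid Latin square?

2

Round 1, table 2: eliminating its round and table leaves {4, 2}.
Round 1, table 4: eliminating its round and table leaves {4, 2}.
Round 1, table 6: eliminating its round and table leaves {5}.
Round 2, table 2: eliminating its round and table leaves {4, 2}.
Round 2, table 4: eliminating its round and table leaves {4, 2}.
Round 2, table 5: eliminating its round and table leaves {1, 2}.
Round 4, table 5: eliminating its round and table leaves {3}.
Round 5, table 1: eliminating its round and table leaves {1}.
Round 5, table 5: eliminating its round and table leaves {1, 2}.
Round 6, table 6: eliminating its round and table leaves {1}.
Enumerating the assignments across these blanks that avoid any round or table repeat gives 2 completions.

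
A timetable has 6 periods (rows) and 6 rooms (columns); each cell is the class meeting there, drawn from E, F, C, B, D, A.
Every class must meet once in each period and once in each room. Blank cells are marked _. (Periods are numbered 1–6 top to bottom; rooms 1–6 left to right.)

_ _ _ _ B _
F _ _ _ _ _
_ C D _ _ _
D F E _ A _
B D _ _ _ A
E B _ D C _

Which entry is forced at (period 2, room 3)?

B

Period 3, room 1: period 3 has {C, D} and room 1 has {E, F, B, D}, leaving only A.
Period 1, room 1: period 1 has {B} and room 1 has {E, F, B, D, A}, leaving only C.
Period 6, room 6: period 6 has {E, C, B, D} and room 6 has {A}, leaving only F.
Period 6, room 3: period 6 has {E, F, C, B, D} and room 3 has {E, D}, leaving only A.
Period 1, room 3: period 1 has {C, B} and room 3 has {E, D, A}, leaving only F.
Period 5, room 3: period 5 has {B, D, A} and room 3 has {E, F, D, A}, leaving only C.
Period 2 already has {F} and room 3 already has {E, F, C, D, A}, so period 2, room 3 must be B.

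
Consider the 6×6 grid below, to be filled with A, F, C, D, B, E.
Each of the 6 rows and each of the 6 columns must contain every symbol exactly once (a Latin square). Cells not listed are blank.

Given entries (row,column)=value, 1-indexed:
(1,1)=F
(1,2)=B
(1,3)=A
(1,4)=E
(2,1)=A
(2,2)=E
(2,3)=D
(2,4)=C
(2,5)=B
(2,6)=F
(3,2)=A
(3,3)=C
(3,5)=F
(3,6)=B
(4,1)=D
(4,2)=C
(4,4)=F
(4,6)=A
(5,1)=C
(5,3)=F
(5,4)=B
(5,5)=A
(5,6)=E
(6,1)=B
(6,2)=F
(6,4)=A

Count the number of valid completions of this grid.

2

Row 1, column 5: eliminating its row and column leaves {C, D}.
Row 1, column 6: eliminating its row and column leaves {C, D}.
Row 3, column 1: eliminating its row and column leaves {E}.
Row 3, column 4: eliminating its row and column leaves {D}.
Row 4, column 3: eliminating its row and column leaves {B, E}.
Row 4, column 5: eliminating its row and column leaves {E}.
Row 5, column 2: eliminating its row and column leaves {D}.
Row 6, column 3: eliminating its row and column leaves {E}.
Row 6, column 5: eliminating its row and column leaves {C, D, E}.
Row 6, column 6: eliminating its row and column leaves {C, D}.
Enumerating the assignments across these blanks that avoid any row or column repeat gives 2 completions.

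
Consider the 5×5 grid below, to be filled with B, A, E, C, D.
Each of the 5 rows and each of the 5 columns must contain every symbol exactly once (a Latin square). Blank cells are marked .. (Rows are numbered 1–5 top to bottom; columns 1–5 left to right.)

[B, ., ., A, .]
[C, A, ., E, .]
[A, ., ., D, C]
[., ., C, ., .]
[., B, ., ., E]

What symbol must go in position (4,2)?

Row 1, column 5: row 1 has {B, A} and column 5 has {E, C}, leaving only D.
Row 1, column 3: row 1 has {B, A, D} and column 3 has {C}, leaving only E.
Row 1, column 2: row 1 has {B, A, E, D} and column 2 has {B, A}, leaving only C.
Row 2, column 5: row 2 has {A, E, C} and column 5 has {E, C, D}, leaving only B.
Row 2, column 3: row 2 has {B, A, E, C} and column 3 has {E, C}, leaving only D.
Row 3, column 2: row 3 has {A, C, D} and column 2 has {B, A, C}, leaving only E.
Row 4 already has {C} and column 2 already has {B, A, E, C}, so row 4, column 2 must be D.

D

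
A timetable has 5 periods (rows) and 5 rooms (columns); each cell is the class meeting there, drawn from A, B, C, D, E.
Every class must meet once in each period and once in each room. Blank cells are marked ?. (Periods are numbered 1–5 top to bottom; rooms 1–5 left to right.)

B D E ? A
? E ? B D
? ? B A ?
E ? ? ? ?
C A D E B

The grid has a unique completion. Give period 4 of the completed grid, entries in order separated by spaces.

E B A D C

Period 4, room 5: period 4 has {E} and room 5 has {A, B, D}, leaving only C.
Period 4, room 2: period 4 has {C, E} and room 2 has {A, D, E}, leaving only B.
Period 4, room 3: period 4 has {B, C, E} and room 3 has {B, D, E}, leaving only A.
Period 4, room 4: period 4 has {A, B, C, E} and room 4 has {A, B, E}, leaving only D.
So period 4 reads: E B A D C.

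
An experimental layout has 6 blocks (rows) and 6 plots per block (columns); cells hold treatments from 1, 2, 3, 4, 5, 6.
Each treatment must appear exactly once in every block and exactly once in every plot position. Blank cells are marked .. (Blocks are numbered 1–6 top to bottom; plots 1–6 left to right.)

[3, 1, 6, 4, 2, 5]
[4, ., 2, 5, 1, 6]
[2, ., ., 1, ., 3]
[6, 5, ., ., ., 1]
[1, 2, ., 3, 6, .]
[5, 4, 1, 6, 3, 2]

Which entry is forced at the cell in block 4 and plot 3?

Block 2, plot 2: block 2 has {1, 2, 4, 5, 6} and plot 2 has {1, 2, 4, 5}, leaving only 3.
Block 3, plot 2: block 3 has {1, 2, 3} and plot 2 has {1, 2, 3, 4, 5}, leaving only 6.
Block 4, plot 4: block 4 has {1, 5, 6} and plot 4 has {1, 3, 4, 5, 6}, leaving only 2.
Block 4, plot 5: block 4 has {1, 2, 5, 6} and plot 5 has {1, 2, 3, 6}, leaving only 4.
Block 4 already has {1, 2, 4, 5, 6} and plot 3 already has {1, 2, 6}, so block 4, plot 3 must be 3.

3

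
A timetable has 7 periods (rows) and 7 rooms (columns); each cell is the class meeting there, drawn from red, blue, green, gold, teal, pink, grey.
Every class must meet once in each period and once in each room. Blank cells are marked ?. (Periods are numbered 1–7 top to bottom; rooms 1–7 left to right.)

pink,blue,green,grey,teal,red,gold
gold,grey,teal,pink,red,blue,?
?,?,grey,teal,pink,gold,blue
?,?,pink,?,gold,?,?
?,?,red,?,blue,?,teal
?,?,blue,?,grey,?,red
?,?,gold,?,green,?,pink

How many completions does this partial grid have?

Period 2, room 7: eliminating its period and room leaves {green}.
Period 3, room 1: eliminating its period and room leaves {red, green}.
Period 3, room 2: eliminating its period and room leaves {red, green}.
Period 4, room 1: eliminating its period and room leaves {red, blue, green, teal, grey}.
Period 4, room 2: eliminating its period and room leaves {red, green, teal}.
Period 4, room 4: eliminating its period and room leaves {red, blue, green}.
Period 4, room 6: eliminating its period and room leaves {green, teal, grey}.
Period 4, room 7: eliminating its period and room leaves {green, grey}.
Period 5, room 1: eliminating its period and room leaves {green, grey}.
Period 5, room 2: eliminating its period and room leaves {green, gold, pink}.
Period 5, room 4: eliminating its period and room leaves {green, gold}.
Period 5, room 6: eliminating its period and room leaves {green, pink, grey}.
Period 6, room 1: eliminating its period and room leaves {green, teal}.
Period 6, room 2: eliminating its period and room leaves {green, gold, teal, pink}.
Period 6, room 4: eliminating its period and room leaves {green, gold}.
Period 6, room 6: eliminating its period and room leaves {green, teal, pink}.
Period 7, room 1: eliminating its period and room leaves {red, blue, teal, grey}.
Period 7, room 2: eliminating its period and room leaves {red, teal}.
Period 7, room 4: eliminating its period and room leaves {red, blue}.
Period 7, room 6: eliminating its period and room leaves {teal, grey}.
Enumerating the assignments across these blanks that avoid any period or room repeat gives 9 completions.

9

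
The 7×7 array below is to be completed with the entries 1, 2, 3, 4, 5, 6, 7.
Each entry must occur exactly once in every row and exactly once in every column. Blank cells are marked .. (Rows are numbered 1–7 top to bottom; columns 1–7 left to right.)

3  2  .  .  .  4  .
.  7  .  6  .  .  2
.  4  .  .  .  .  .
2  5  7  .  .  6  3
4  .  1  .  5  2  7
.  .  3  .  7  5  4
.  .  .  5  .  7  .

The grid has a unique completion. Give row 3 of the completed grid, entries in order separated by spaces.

Row 5, column 4: row 5 has {1, 2, 4, 5, 7} and column 4 has {5, 6}, leaving only 3.
Row 5, column 2: row 5 has {1, 2, 3, 4, 5, 7} and column 2 has {2, 4, 5, 7}, leaving only 6.
Row 6, column 2: row 6 has {3, 4, 5, 7} and column 2 has {2, 4, 5, 6, 7}, leaving only 1.
Row 6, column 1: row 6 has {1, 3, 4, 5, 7} and column 1 has {2, 3, 4}, leaving only 6.
Row 6, column 4: row 6 has {1, 3, 4, 5, 6, 7} and column 4 has {3, 5, 6}, leaving only 2.
Row 7, column 1: row 7 has {5, 7} and column 1 has {2, 3, 4, 6}, leaving only 1.
Row 2, column 1: row 2 has {2, 6, 7} and column 1 has {1, 2, 3, 4, 6}, leaving only 5.
Row 3, column 1: row 3 has {4} and column 1 has {1, 2, 3, 4, 5, 6}, leaving only 7.
Row 3, column 4: row 3 has {4, 7} and column 4 has {2, 3, 5, 6}, leaving only 1.
Row 3, column 6: row 3 has {1, 4, 7} and column 6 has {2, 4, 5, 6, 7}, leaving only 3.
Row 1, column 4: row 1 has {2, 3, 4} and column 4 has {1, 2, 3, 5, 6}, leaving only 7.
Row 2, column 3: row 2 has {2, 5, 6, 7} and column 3 has {1, 3, 7}, leaving only 4.
Row 2, column 6: row 2 has {2, 4, 5, 6, 7} and column 6 has {2, 3, 4, 5, 6, 7}, leaving only 1.
Row 2, column 5: row 2 has {1, 2, 4, 5, 6, 7} and column 5 has {5, 7}, leaving only 3.
Row 4, column 4: row 4 has {2, 3, 5, 6, 7} and column 4 has {1, 2, 3, 5, 6, 7}, leaving only 4.
Row 4, column 5: row 4 has {2, 3, 4, 5, 6, 7} and column 5 has {3, 5, 7}, leaving only 1.
Row 1, column 5: row 1 has {2, 3, 4, 7} and column 5 has {1, 3, 5, 7}, leaving only 6.
Row 3, column 5: row 3 has {1, 3, 4, 7} and column 5 has {1, 3, 5, 6, 7}, leaving only 2.
Row 1, column 3: row 1 has {2, 3, 4, 6, 7} and column 3 has {1, 3, 4, 7}, leaving only 5.
Row 3, column 3: row 3 has {1, 2, 3, 4, 7} and column 3 has {1, 3, 4, 5, 7}, leaving only 6.
Row 3, column 7: row 3 has {1, 2, 3, 4, 6, 7} and column 7 has {2, 3, 4, 7}, leaving only 5.
So row 3 reads: 7 4 6 1 2 3 5.

7 4 6 1 2 3 5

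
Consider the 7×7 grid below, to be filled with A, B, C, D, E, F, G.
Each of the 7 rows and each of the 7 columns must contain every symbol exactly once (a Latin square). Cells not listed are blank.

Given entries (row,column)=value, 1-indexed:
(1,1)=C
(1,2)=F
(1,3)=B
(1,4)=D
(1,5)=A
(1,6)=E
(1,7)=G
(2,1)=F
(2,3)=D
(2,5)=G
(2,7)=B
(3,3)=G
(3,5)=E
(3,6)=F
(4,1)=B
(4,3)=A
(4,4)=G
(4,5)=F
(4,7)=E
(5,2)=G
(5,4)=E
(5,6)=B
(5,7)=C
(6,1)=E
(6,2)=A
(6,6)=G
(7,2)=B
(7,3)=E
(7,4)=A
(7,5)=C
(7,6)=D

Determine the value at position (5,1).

Row 2, column 4: row 2 has {B, D, F, G} and column 4 has {A, D, E, G}, leaving only C.
Row 2, column 2: row 2 has {B, C, D, F, G} and column 2 has {A, B, F, G}, leaving only E.
Row 2, column 6: row 2 has {B, C, D, E, F, G} and column 6 has {B, D, E, F, G}, leaving only A.
Row 3, column 4: row 3 has {E, F, G} and column 4 has {A, C, D, E, G}, leaving only B.
Row 4, column 6: row 4 has {A, B, E, F, G} and column 6 has {A, B, D, E, F, G}, leaving only C.
Row 4, column 2: row 4 has {A, B, C, E, F, G} and column 2 has {A, B, E, F, G}, leaving only D.
Row 3, column 2: row 3 has {B, E, F, G} and column 2 has {A, B, D, E, F, G}, leaving only C.
Row 5, column 3: row 5 has {B, C, E, G} and column 3 has {A, B, D, E, G}, leaving only F.
Row 5, column 5: row 5 has {B, C, E, F, G} and column 5 has {A, C, E, F, G}, leaving only D.
Row 5 already has {B, C, D, E, F, G} and column 1 already has {B, C, E, F}, so row 5, column 1 must be A.

A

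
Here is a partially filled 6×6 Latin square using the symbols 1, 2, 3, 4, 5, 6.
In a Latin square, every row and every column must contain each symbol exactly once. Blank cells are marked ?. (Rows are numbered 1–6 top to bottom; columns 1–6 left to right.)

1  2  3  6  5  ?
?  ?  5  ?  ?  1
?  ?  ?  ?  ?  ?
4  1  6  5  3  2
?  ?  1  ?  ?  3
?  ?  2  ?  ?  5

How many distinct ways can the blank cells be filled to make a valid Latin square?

Row 1, column 6: eliminating its row and column leaves {4}.
Row 2, column 1: eliminating its row and column leaves {2, 3, 6}.
Row 2, column 2: eliminating its row and column leaves {3, 4, 6}.
Row 2, column 4: eliminating its row and column leaves {2, 3, 4}.
Row 2, column 5: eliminating its row and column leaves {2, 4, 6}.
Row 3, column 1: eliminating its row and column leaves {2, 3, 5, 6}.
Row 3, column 2: eliminating its row and column leaves {3, 4, 5, 6}.
Row 3, column 3: eliminating its row and column leaves {4}.
Row 3, column 4: eliminating its row and column leaves {1, 2, 3, 4}.
Row 3, column 5: eliminating its row and column leaves {1, 2, 4, 6}.
Row 3, column 6: eliminating its row and column leaves {4, 6}.
Row 5, column 1: eliminating its row and column leaves {2, 5, 6}.
Row 5, column 2: eliminating its row and column leaves {4, 5, 6}.
Row 5, column 4: eliminating its row and column leaves {2, 4}.
Row 5, column 5: eliminating its row and column leaves {2, 4, 6}.
Row 6, column 1: eliminating its row and column leaves {3, 6}.
Row 6, column 2: eliminating its row and column leaves {3, 4, 6}.
Row 6, column 4: eliminating its row and column leaves {1, 3, 4}.
Row 6, column 5: eliminating its row and column leaves {1, 4, 6}.
Enumerating the assignments across these blanks that avoid any row or column repeat gives 14 completions.

14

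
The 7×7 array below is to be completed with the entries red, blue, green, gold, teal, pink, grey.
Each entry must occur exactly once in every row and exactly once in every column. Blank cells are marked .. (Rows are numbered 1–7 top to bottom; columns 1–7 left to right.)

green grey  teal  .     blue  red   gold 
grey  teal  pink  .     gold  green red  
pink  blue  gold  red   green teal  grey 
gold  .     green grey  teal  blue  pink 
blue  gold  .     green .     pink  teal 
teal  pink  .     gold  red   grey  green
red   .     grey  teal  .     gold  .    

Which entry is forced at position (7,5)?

Row 7 already has {red, gold, teal, grey} and column 5 already has {red, blue, green, gold, teal}, so row 7, column 5 must be pink.

pink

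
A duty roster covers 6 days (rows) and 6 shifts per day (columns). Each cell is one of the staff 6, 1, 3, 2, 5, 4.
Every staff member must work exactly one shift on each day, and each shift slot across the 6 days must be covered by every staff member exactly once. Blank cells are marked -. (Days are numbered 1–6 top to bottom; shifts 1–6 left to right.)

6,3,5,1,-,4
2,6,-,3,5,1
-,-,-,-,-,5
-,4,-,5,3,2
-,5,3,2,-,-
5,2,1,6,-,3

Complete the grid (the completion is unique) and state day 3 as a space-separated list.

3 1 2 4 6 5

Day 3, shift 2: day 3 has {5} and shift 2 has {6, 3, 2, 5, 4}, leaving only 1.
Day 3, shift 4: day 3 has {1, 5} and shift 4 has {6, 1, 3, 2, 5}, leaving only 4.
Day 3, shift 1: day 3 has {1, 5, 4} and shift 1 has {6, 2, 5}, leaving only 3.
Day 1, shift 5: day 1 has {6, 1, 3, 5, 4} and shift 5 has {3, 5}, leaving only 2.
Day 3, shift 5: day 3 has {1, 3, 5, 4} and shift 5 has {3, 2, 5}, leaving only 6.
Day 3, shift 3: day 3 has {6, 1, 3, 5, 4} and shift 3 has {1, 3, 5}, leaving only 2.
So day 3 reads: 3 1 2 4 6 5.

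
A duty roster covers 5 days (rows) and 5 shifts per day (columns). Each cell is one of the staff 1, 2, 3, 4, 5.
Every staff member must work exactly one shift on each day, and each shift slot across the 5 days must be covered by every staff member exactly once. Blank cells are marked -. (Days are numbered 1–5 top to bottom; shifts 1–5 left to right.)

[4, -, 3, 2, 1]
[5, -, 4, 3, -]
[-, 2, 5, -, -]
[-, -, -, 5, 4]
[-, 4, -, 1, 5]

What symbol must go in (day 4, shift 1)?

Day 1, shift 2: day 1 has {1, 2, 3, 4} and shift 2 has {2, 4}, leaving only 5.
Day 2, shift 2: day 2 has {3, 4, 5} and shift 2 has {2, 4, 5}, leaving only 1.
Day 2, shift 5: day 2 has {1, 3, 4, 5} and shift 5 has {1, 4, 5}, leaving only 2.
Day 3, shift 4: day 3 has {2, 5} and shift 4 has {1, 2, 3, 5}, leaving only 4.
Day 3, shift 5: day 3 has {2, 4, 5} and shift 5 has {1, 2, 4, 5}, leaving only 3.
Day 3, shift 1: day 3 has {2, 3, 4, 5} and shift 1 has {4, 5}, leaving only 1.
Day 4, shift 2: day 4 has {4, 5} and shift 2 has {1, 2, 4, 5}, leaving only 3.
Day 4 already has {3, 4, 5} and shift 1 already has {1, 4, 5}, so day 4, shift 1 must be 2.

2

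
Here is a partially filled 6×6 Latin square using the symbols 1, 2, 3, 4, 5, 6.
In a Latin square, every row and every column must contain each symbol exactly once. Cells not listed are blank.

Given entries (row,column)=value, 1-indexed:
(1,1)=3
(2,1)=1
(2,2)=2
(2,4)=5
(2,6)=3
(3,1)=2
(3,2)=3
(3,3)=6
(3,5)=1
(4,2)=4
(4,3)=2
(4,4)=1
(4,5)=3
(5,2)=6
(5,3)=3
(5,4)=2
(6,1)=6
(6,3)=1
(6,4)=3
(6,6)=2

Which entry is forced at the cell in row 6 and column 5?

4

Row 2, column 3: row 2 has {1, 2, 3, 5} and column 3 has {1, 2, 3, 6}, leaving only 4.
Row 1, column 3: row 1 has {3} and column 3 has {1, 2, 3, 4, 6}, leaving only 5.
Row 1, column 2: row 1 has {3, 5} and column 2 has {2, 3, 4, 6}, leaving only 1.
Row 2, column 5: row 2 has {1, 2, 3, 4, 5} and column 5 has {1, 3}, leaving only 6.
Row 3, column 4: row 3 has {1, 2, 3, 6} and column 4 has {1, 2, 3, 5}, leaving only 4.
Row 1, column 4: row 1 has {1, 3, 5} and column 4 has {1, 2, 3, 4, 5}, leaving only 6.
Row 1, column 6: row 1 has {1, 3, 5, 6} and column 6 has {2, 3}, leaving only 4.
Row 1, column 5: row 1 has {1, 3, 4, 5, 6} and column 5 has {1, 3, 6}, leaving only 2.
Row 3, column 6: row 3 has {1, 2, 3, 4, 6} and column 6 has {2, 3, 4}, leaving only 5.
Row 4, column 1: row 4 has {1, 2, 3, 4} and column 1 has {1, 2, 3, 6}, leaving only 5.
Row 4, column 6: row 4 has {1, 2, 3, 4, 5} and column 6 has {2, 3, 4, 5}, leaving only 6.
Row 5, column 1: row 5 has {2, 3, 6} and column 1 has {1, 2, 3, 5, 6}, leaving only 4.
Row 5, column 5: row 5 has {2, 3, 4, 6} and column 5 has {1, 2, 3, 6}, leaving only 5.
Row 6 already has {1, 2, 3, 6} and column 5 already has {1, 2, 3, 5, 6}, so row 6, column 5 must be 4.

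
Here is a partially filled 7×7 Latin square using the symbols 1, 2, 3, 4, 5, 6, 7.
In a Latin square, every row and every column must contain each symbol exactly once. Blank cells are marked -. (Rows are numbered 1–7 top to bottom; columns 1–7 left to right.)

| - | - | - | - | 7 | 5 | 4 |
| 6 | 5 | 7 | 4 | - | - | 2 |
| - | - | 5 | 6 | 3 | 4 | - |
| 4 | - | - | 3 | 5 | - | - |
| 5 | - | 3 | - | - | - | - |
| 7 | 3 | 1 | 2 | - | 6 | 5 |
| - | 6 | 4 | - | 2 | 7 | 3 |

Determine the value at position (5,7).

1

Row 1, column 4: row 1 has {4, 5, 7} and column 4 has {2, 3, 4, 6}, leaving only 1.
Row 1, column 2: row 1 has {1, 4, 5, 7} and column 2 has {3, 5, 6}, leaving only 2.
Row 1, column 1: row 1 has {1, 2, 4, 5, 7} and column 1 has {4, 5, 6, 7}, leaving only 3.
Row 1, column 3: row 1 has {1, 2, 3, 4, 5, 7} and column 3 has {1, 3, 4, 5, 7}, leaving only 6.
Row 2, column 5: row 2 has {2, 4, 5, 6, 7} and column 5 has {2, 3, 5, 7}, leaving only 1.
Row 2, column 6: row 2 has {1, 2, 4, 5, 6, 7} and column 6 has {4, 5, 6, 7}, leaving only 3.
Row 4, column 3: row 4 has {3, 4, 5} and column 3 has {1, 3, 4, 5, 6, 7}, leaving only 2.
Row 4, column 6: row 4 has {2, 3, 4, 5} and column 6 has {3, 4, 5, 6, 7}, leaving only 1.
Row 4, column 2: row 4 has {1, 2, 3, 4, 5} and column 2 has {2, 3, 5, 6}, leaving only 7.
Row 3, column 2: row 3 has {3, 4, 5, 6} and column 2 has {2, 3, 5, 6, 7}, leaving only 1.
Row 3, column 1: row 3 has {1, 3, 4, 5, 6} and column 1 has {3, 4, 5, 6, 7}, leaving only 2.
Row 3, column 7: row 3 has {1, 2, 3, 4, 5, 6} and column 7 has {2, 3, 4, 5}, leaving only 7.
Row 4, column 7: row 4 has {1, 2, 3, 4, 5, 7} and column 7 has {2, 3, 4, 5, 7}, leaving only 6.
Row 5 already has {3, 5} and column 7 already has {2, 3, 4, 5, 6, 7}, so row 5, column 7 must be 1.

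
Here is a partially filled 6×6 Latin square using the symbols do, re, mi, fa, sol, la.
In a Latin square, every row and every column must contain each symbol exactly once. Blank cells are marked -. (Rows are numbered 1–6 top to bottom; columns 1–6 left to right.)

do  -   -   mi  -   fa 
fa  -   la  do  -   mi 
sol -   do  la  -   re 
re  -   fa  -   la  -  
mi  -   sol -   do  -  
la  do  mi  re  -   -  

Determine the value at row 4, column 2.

Row 1, column 3: row 1 has {do, mi, fa} and column 3 has {do, mi, fa, sol, la}, leaving only re.
Row 1, column 5: row 1 has {do, re, mi, fa} and column 5 has {do, la}, leaving only sol.
Row 1, column 2: row 1 has {do, re, mi, fa, sol} and column 2 has {do}, leaving only la.
Row 2, column 5: row 2 has {do, mi, fa, la} and column 5 has {do, sol, la}, leaving only re.
Row 2, column 2: row 2 has {do, re, mi, fa, la} and column 2 has {do, la}, leaving only sol.
Row 4 already has {re, fa, la} and column 2 already has {do, sol, la}, so row 4, column 2 must be mi.

mi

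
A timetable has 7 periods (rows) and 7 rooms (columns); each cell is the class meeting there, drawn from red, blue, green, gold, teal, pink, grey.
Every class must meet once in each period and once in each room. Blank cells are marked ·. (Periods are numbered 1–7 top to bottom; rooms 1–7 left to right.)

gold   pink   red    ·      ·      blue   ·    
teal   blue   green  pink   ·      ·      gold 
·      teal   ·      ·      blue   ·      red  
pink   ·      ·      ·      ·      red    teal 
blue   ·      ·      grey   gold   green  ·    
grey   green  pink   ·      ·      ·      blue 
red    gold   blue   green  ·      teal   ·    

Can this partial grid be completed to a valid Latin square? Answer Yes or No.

Yes

No period or room among the givens repeats a symbol, and propagating forced cells runs into no contradiction.
One valid completion exists (for instance, gold pink red teal grey blue green / teal blue green pink red grey gold / green teal grey gold blue pink red / pink grey gold blue green red teal / blue red teal grey gold green pink / grey green pink red teal gold blue / red gold blue green pink teal grey).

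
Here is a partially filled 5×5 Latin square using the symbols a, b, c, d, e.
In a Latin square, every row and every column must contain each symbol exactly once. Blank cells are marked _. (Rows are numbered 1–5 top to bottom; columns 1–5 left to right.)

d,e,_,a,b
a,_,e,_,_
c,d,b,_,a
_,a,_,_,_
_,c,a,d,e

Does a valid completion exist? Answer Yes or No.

No row or column among the givens repeats a symbol, and propagating forced cells runs into no contradiction.
One valid completion exists (for instance, d e c a b / a b e c d / c d b e a / e a d b c / b c a d e).

Yes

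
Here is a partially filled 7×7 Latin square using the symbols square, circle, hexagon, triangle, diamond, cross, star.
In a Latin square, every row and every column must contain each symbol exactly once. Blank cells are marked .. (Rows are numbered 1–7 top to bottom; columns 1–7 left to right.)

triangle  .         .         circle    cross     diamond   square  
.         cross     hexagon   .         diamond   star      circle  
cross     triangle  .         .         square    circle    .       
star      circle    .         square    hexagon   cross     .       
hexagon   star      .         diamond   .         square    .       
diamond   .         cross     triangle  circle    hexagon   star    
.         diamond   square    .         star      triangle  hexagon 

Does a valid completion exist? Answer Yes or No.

Row 2, column 4: row 2 together with column 4 already contain {square, circle, hexagon, triangle, diamond, cross, star} — every symbol — so nothing can go there. The grid has no valid completion.

No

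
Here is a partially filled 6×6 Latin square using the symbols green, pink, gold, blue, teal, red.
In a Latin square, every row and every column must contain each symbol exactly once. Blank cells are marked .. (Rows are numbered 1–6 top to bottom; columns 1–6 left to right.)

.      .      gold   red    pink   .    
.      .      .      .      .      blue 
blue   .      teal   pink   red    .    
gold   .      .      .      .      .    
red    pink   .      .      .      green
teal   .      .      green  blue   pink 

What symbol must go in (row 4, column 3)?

pink

Row 1, column 1: row 1 has {pink, gold, red} and column 1 has {gold, blue, teal, red}, leaving only green.
Row 1, column 6: row 1 has {green, pink, gold, red} and column 6 has {green, pink, blue}, leaving only teal.
Row 1, column 2: row 1 has {green, pink, gold, teal, red} and column 2 has {pink}, leaving only blue.
Row 2, column 1: row 2 has {blue} and column 1 has {green, gold, blue, teal, red}, leaving only pink.
Row 3, column 6: row 3 has {pink, blue, teal, red} and column 6 has {green, pink, blue, teal}, leaving only gold.
Row 3, column 2: row 3 has {pink, gold, blue, teal, red} and column 2 has {pink, blue}, leaving only green.
Row 4, column 6: row 4 has {gold} and column 6 has {green, pink, gold, blue, teal}, leaving only red.
Row 4, column 2: row 4 has {gold, red} and column 2 has {green, pink, blue}, leaving only teal.
Row 4, column 4: row 4 has {gold, teal, red} and column 4 has {green, pink, red}, leaving only blue.
Row 4, column 5: row 4 has {gold, blue, teal, red} and column 5 has {pink, blue, red}, leaving only green.
Row 4 already has {green, gold, blue, teal, red} and column 3 already has {gold, teal}, so row 4, column 3 must be pink.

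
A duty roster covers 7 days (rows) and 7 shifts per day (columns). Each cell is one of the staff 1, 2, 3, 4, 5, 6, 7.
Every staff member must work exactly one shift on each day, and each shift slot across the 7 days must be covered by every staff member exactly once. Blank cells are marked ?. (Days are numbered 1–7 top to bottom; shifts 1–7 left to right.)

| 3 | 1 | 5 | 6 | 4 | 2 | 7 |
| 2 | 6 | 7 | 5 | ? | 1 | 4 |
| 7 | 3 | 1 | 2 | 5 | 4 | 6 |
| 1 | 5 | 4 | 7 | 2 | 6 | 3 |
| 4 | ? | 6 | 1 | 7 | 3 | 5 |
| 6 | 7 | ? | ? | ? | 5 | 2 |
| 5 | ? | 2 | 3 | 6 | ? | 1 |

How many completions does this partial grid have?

1

Day 2, shift 5: eliminating its day and shift leaves {3}.
Day 5, shift 2: eliminating its day and shift leaves {2}.
Day 6, shift 3: eliminating its day and shift leaves {3}.
Day 6, shift 4: eliminating its day and shift leaves {4}.
Day 6, shift 5: eliminating its day and shift leaves {1, 3}.
Day 7, shift 2: eliminating its day and shift leaves {4}.
Day 7, shift 6: eliminating its day and shift leaves {7}.
Only one assignment across all blanks avoids any day or shift repeat, giving 1 completion.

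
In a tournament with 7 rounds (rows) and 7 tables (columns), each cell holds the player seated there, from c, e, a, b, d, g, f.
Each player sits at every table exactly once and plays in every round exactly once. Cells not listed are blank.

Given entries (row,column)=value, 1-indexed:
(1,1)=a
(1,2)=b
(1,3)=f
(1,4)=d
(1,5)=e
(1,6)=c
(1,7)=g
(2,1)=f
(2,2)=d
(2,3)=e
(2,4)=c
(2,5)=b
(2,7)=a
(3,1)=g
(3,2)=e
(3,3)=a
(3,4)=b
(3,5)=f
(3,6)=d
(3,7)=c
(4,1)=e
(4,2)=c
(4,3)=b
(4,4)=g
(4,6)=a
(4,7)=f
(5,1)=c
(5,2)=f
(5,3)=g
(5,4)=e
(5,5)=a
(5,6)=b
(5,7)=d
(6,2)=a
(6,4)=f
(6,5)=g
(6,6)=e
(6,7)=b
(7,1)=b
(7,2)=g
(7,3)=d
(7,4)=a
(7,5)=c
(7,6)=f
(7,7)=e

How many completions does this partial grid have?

Round 2, table 6: eliminating its round and table leaves {g}.
Round 4, table 5: eliminating its round and table leaves {d}.
Round 6, table 1: eliminating its round and table leaves {d}.
Round 6, table 3: eliminating its round and table leaves {c}.
Only one assignment across all blanks avoids any round or table repeat, giving 1 completion.

1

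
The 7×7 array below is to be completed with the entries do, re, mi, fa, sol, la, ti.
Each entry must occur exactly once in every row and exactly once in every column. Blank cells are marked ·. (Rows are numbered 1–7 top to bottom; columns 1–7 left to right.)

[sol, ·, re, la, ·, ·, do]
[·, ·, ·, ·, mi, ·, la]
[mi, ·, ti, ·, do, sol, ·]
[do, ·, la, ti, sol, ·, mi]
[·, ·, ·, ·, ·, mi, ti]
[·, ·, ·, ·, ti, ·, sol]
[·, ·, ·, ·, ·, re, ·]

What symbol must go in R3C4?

fa

Row 1, column 5: row 1 has {do, re, sol, la} and column 5 has {do, mi, sol, ti}, leaving only fa.
Row 1, column 6: row 1 has {do, re, fa, sol, la} and column 6 has {re, mi, sol}, leaving only ti.
Row 1, column 2: row 1 has {do, re, fa, sol, la, ti} and column 2 has {}, leaving only mi.
Row 4, column 6: row 4 has {do, mi, sol, la, ti} and column 6 has {re, mi, sol, ti}, leaving only fa.
Row 2, column 6: row 2 has {mi, la} and column 6 has {re, mi, fa, sol, ti}, leaving only do.
Row 4, column 2: row 4 has {do, mi, fa, sol, la, ti} and column 2 has {mi}, leaving only re.
Row 6, column 6: row 6 has {sol, ti} and column 6 has {do, re, mi, fa, sol, ti}, leaving only la.
Row 7, column 5: row 7 has {re} and column 5 has {do, mi, fa, sol, ti}, leaving only la.
Row 5, column 5: row 5 has {mi, ti} and column 5 has {do, mi, fa, sol, la, ti}, leaving only re.
Row 7, column 7: row 7 has {re, la} and column 7 has {do, mi, sol, la, ti}, leaving only fa.
Row 3, column 7: row 3 has {do, mi, sol, ti} and column 7 has {do, mi, fa, sol, la, ti}, leaving only re.
Row 3 already has {do, re, mi, sol, ti} and column 4 already has {la, ti}, so row 3, column 4 must be fa.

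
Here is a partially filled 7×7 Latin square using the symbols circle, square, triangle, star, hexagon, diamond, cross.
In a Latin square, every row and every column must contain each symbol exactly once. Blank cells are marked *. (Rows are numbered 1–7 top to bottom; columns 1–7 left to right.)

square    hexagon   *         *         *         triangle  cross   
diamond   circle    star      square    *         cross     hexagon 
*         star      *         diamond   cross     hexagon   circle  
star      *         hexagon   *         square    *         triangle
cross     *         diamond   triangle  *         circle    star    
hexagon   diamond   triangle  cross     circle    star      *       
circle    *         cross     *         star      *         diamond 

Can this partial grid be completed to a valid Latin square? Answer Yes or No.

Yes

No row or column among the givens repeats a symbol, and propagating forced cells runs into no contradiction.
One valid completion exists (for instance, square hexagon circle star diamond triangle cross / diamond circle star square triangle cross hexagon / triangle star square diamond cross hexagon circle / star cross hexagon circle square diamond triangle / cross square diamond triangle hexagon circle star / hexagon diamond triangle cross circle star square / circle triangle cross hexagon star square diamond).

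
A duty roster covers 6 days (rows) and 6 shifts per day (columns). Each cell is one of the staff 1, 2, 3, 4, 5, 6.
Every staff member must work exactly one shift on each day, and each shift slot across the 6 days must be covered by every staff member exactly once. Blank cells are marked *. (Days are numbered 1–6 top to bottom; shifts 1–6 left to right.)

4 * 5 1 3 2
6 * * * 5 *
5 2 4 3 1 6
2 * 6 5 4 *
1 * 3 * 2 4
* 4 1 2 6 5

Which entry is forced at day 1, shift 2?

6

Day 1 already has {1, 2, 3, 4, 5} and shift 2 already has {2, 4}, so day 1, shift 2 must be 6.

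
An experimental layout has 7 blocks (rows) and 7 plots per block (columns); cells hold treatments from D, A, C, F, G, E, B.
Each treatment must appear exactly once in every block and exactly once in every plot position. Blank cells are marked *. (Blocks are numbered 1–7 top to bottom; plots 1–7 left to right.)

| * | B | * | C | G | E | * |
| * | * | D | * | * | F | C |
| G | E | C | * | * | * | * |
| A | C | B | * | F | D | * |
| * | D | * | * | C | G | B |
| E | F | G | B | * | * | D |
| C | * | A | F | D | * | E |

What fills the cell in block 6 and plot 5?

Block 6 already has {D, F, G, E, B} and plot 5 already has {D, C, F, G}, so block 6, plot 5 must be A.

A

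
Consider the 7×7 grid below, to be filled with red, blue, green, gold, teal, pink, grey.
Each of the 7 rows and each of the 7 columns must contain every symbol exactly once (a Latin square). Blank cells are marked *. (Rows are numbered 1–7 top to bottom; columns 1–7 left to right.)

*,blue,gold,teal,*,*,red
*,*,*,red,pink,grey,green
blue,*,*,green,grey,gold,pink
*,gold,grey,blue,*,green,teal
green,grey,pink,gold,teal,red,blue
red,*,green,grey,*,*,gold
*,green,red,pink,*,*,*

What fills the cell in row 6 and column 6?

teal

Row 1, column 5: row 1 has {red, blue, gold, teal} and column 5 has {teal, pink, grey}, leaving only green.
Row 1, column 6: row 1 has {red, blue, green, gold, teal} and column 6 has {red, green, gold, grey}, leaving only pink.
Row 1, column 1: row 1 has {red, blue, green, gold, teal, pink} and column 1 has {red, blue, green}, leaving only grey.
Row 2, column 2: row 2 has {red, green, pink, grey} and column 2 has {blue, green, gold, grey}, leaving only teal.
Row 2, column 1: row 2 has {red, green, teal, pink, grey} and column 1 has {red, blue, green, grey}, leaving only gold.
Row 2, column 3: row 2 has {red, green, gold, teal, pink, grey} and column 3 has {red, green, gold, pink, grey}, leaving only blue.
Row 3, column 2: row 3 has {blue, green, gold, pink, grey} and column 2 has {blue, green, gold, teal, grey}, leaving only red.
Row 3, column 3: row 3 has {red, blue, green, gold, pink, grey} and column 3 has {red, blue, green, gold, pink, grey}, leaving only teal.
Row 4, column 1: row 4 has {blue, green, gold, teal, grey} and column 1 has {red, blue, green, gold, grey}, leaving only pink.
Row 4, column 5: row 4 has {blue, green, gold, teal, pink, grey} and column 5 has {green, teal, pink, grey}, leaving only red.
Row 6, column 2: row 6 has {red, green, gold, grey} and column 2 has {red, blue, green, gold, teal, grey}, leaving only pink.
Row 6, column 5: row 6 has {red, green, gold, pink, grey} and column 5 has {red, green, teal, pink, grey}, leaving only blue.
Row 6 already has {red, blue, green, gold, pink, grey} and column 6 already has {red, green, gold, pink, grey}, so row 6, column 6 must be teal.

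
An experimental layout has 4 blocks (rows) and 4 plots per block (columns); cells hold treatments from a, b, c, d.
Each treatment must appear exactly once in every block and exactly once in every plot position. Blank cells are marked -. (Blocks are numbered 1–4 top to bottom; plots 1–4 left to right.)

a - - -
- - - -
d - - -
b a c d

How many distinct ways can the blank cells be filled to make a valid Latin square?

Block 1, plot 2: eliminating its block and plot leaves {b, c, d}.
Block 1, plot 3: eliminating its block and plot leaves {b, d}.
Block 1, plot 4: eliminating its block and plot leaves {b, c}.
Block 2, plot 1: eliminating its block and plot leaves {c}.
Block 2, plot 2: eliminating its block and plot leaves {b, c, d}.
Block 2, plot 3: eliminating its block and plot leaves {a, b, d}.
Block 2, plot 4: eliminating its block and plot leaves {a, b, c}.
Block 3, plot 2: eliminating its block and plot leaves {b, c}.
Block 3, plot 3: eliminating its block and plot leaves {a, b}.
Block 3, plot 4: eliminating its block and plot leaves {a, b, c}.
Enumerating the assignments across these blanks that avoid any block or plot repeat gives 4 completions.

4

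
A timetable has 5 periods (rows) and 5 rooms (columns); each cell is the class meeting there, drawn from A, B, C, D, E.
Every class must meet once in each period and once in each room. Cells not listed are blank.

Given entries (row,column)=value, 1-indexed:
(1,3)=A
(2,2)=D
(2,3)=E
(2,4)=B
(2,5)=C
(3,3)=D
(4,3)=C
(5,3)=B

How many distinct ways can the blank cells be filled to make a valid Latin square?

56

Period 1, room 1: eliminating its period and room leaves {B, C, D, E}.
Period 1, room 2: eliminating its period and room leaves {B, C, E}.
Period 1, room 4: eliminating its period and room leaves {C, D, E}.
Period 1, room 5: eliminating its period and room leaves {B, D, E}.
Period 2, room 1: eliminating its period and room leaves {A}.
Period 3, room 1: eliminating its period and room leaves {A, B, C, E}.
Period 3, room 2: eliminating its period and room leaves {A, B, C, E}.
Period 3, room 4: eliminating its period and room leaves {A, C, E}.
Period 3, room 5: eliminating its period and room leaves {A, B, E}.
Period 4, room 1: eliminating its period and room leaves {A, B, D, E}.
Period 4, room 2: eliminating its period and room leaves {A, B, E}.
Period 4, room 4: eliminating its period and room leaves {A, D, E}.
Period 4, room 5: eliminating its period and room leaves {A, B, D, E}.
Period 5, room 1: eliminating its period and room leaves {A, C, D, E}.
Period 5, room 2: eliminating its period and room leaves {A, C, E}.
Period 5, room 4: eliminating its period and room leaves {A, C, D, E}.
Period 5, room 5: eliminating its period and room leaves {A, D, E}.
Enumerating the assignments across these blanks that avoid any period or room repeat gives 56 completions.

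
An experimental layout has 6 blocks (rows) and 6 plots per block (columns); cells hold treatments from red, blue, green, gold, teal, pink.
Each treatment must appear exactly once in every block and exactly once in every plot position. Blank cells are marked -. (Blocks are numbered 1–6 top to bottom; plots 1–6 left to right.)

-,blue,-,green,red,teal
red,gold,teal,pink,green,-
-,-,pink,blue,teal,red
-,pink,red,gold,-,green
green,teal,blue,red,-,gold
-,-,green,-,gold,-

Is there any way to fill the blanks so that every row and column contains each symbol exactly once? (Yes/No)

No block or plot among the givens repeats a symbol, and propagating forced cells runs into no contradiction.
One valid completion exists (for instance, pink blue gold green red teal / red gold teal pink green blue / gold green pink blue teal red / teal pink red gold blue green / green teal blue red pink gold / blue red green teal gold pink).

Yes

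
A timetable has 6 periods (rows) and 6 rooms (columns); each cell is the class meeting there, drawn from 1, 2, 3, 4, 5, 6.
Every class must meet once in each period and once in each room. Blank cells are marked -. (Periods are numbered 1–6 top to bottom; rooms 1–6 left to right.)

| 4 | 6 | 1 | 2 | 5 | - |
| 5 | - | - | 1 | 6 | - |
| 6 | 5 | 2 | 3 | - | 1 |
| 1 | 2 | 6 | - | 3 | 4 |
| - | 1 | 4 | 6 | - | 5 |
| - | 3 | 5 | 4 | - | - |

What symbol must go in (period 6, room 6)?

Period 1, room 6: period 1 has {1, 2, 4, 5, 6} and room 6 has {1, 4, 5}, leaving only 3.
Period 2, room 2: period 2 has {1, 5, 6} and room 2 has {1, 2, 3, 5, 6}, leaving only 4.
Period 2, room 3: period 2 has {1, 4, 5, 6} and room 3 has {1, 2, 4, 5, 6}, leaving only 3.
Period 2, room 6: period 2 has {1, 3, 4, 5, 6} and room 6 has {1, 3, 4, 5}, leaving only 2.
Period 6 already has {3, 4, 5} and room 6 already has {1, 2, 3, 4, 5}, so period 6, room 6 must be 6.

6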